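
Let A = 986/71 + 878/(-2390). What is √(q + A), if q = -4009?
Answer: 154*I*√1212774430/84845 ≈ 63.21*I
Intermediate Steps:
A = 1147101/84845 (A = 986*(1/71) + 878*(-1/2390) = 986/71 - 439/1195 = 1147101/84845 ≈ 13.520)
√(q + A) = √(-4009 + 1147101/84845) = √(-338996504/84845) = 154*I*√1212774430/84845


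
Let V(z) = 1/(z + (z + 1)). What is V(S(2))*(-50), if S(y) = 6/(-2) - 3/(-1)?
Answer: -50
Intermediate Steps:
S(y) = 0 (S(y) = 6*(-1/2) - 3*(-1) = -3 + 3 = 0)
V(z) = 1/(1 + 2*z) (V(z) = 1/(z + (1 + z)) = 1/(1 + 2*z))
V(S(2))*(-50) = -50/(1 + 2*0) = -50/(1 + 0) = -50/1 = 1*(-50) = -50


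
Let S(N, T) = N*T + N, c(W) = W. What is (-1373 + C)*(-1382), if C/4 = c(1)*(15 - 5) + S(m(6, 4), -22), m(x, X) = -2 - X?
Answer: 1145678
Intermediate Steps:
S(N, T) = N + N*T
C = 544 (C = 4*(1*(15 - 5) + (-2 - 1*4)*(1 - 22)) = 4*(1*10 + (-2 - 4)*(-21)) = 4*(10 - 6*(-21)) = 4*(10 + 126) = 4*136 = 544)
(-1373 + C)*(-1382) = (-1373 + 544)*(-1382) = -829*(-1382) = 1145678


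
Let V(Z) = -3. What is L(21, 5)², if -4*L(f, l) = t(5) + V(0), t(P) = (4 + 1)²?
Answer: 121/4 ≈ 30.250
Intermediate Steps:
t(P) = 25 (t(P) = 5² = 25)
L(f, l) = -11/2 (L(f, l) = -(25 - 3)/4 = -¼*22 = -11/2)
L(21, 5)² = (-11/2)² = 121/4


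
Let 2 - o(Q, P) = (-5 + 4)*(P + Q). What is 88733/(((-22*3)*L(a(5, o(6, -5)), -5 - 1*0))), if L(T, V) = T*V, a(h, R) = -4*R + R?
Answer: -88733/2970 ≈ -29.876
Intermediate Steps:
o(Q, P) = 2 + P + Q (o(Q, P) = 2 - (-5 + 4)*(P + Q) = 2 - (-1)*(P + Q) = 2 - (-P - Q) = 2 + (P + Q) = 2 + P + Q)
a(h, R) = -3*R
88733/(((-22*3)*L(a(5, o(6, -5)), -5 - 1*0))) = 88733/(((-22*3)*((-3*(2 - 5 + 6))*(-5 - 1*0)))) = 88733/((-66*(-3*3)*(-5 + 0))) = 88733/((-(-594)*(-5))) = 88733/((-66*45)) = 88733/(-2970) = 88733*(-1/2970) = -88733/2970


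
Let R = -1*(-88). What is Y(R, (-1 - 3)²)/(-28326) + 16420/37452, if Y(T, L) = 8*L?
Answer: 19179961/44202723 ≈ 0.43391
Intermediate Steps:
R = 88
Y(R, (-1 - 3)²)/(-28326) + 16420/37452 = (8*(-1 - 3)²)/(-28326) + 16420/37452 = (8*(-4)²)*(-1/28326) + 16420*(1/37452) = (8*16)*(-1/28326) + 4105/9363 = 128*(-1/28326) + 4105/9363 = -64/14163 + 4105/9363 = 19179961/44202723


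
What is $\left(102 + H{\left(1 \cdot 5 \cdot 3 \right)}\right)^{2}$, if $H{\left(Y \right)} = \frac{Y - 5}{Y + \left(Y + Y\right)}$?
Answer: $\frac{846400}{81} \approx 10449.0$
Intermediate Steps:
$H{\left(Y \right)} = \frac{-5 + Y}{3 Y}$ ($H{\left(Y \right)} = \frac{-5 + Y}{Y + 2 Y} = \frac{-5 + Y}{3 Y}$)
$\left(102 + H{\left(1 \cdot 5 \cdot 3 \right)}\right)^{2} = \left(102 + \frac{-5 + 1 \cdot 5 \cdot 3}{3 \cdot 1 \cdot 5 \cdot 3}\right)^{2} = \left(102 + \frac{-5 + 5 \cdot 3}{3 \cdot 5 \cdot 3}\right)^{2} = \left(102 + \frac{-5 + 15}{3 \cdot 15}\right)^{2} = \left(102 + \frac{1}{3} \cdot \frac{1}{15} \cdot 10\right)^{2} = \left(102 + \frac{2}{9}\right)^{2} = \left(\frac{920}{9}\right)^{2} = \frac{846400}{81}$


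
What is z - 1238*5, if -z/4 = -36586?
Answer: 140154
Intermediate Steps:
z = 146344 (z = -4*(-36586) = 146344)
z - 1238*5 = 146344 - 1238*5 = 146344 - 6190 = 140154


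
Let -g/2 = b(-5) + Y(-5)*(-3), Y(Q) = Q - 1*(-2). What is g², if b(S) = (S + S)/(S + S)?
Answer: 400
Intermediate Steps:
b(S) = 1 (b(S) = (2*S)/((2*S)) = (2*S)*(1/(2*S)) = 1)
Y(Q) = 2 + Q (Y(Q) = Q + 2 = 2 + Q)
g = -20 (g = -2*(1 + (2 - 5)*(-3)) = -2*(1 - 3*(-3)) = -2*(1 + 9) = -2*10 = -20)
g² = (-20)² = 400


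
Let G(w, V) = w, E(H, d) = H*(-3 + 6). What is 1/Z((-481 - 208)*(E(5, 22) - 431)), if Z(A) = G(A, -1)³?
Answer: 1/23547112439578624 ≈ 4.2468e-17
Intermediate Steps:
E(H, d) = 3*H (E(H, d) = H*3 = 3*H)
Z(A) = A³
1/Z((-481 - 208)*(E(5, 22) - 431)) = 1/(((-481 - 208)*(3*5 - 431))³) = 1/((-689*(15 - 431))³) = 1/((-689*(-416))³) = 1/(286624³) = 1/23547112439578624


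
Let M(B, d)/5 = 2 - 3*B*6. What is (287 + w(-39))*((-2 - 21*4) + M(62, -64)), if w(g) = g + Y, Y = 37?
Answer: -1611960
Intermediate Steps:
M(B, d) = 10 - 90*B (M(B, d) = 5*(2 - 3*B*6) = 5*(2 - 18*B) = 10 - 90*B)
w(g) = 37 + g (w(g) = g + 37 = 37 + g)
(287 + w(-39))*((-2 - 21*4) + M(62, -64)) = (287 + (37 - 39))*((-2 - 21*4) + (10 - 90*62)) = (287 - 2)*((-2 - 84) + (10 - 5580)) = 285*(-86 - 5570) = 285*(-5656) = -1611960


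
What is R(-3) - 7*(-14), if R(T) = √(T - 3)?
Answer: 98 + I*√6 ≈ 98.0 + 2.4495*I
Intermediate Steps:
R(T) = √(-3 + T)
R(-3) - 7*(-14) = √(-3 - 3) - 7*(-14) = √(-6) + 98 = I*√6 + 98 = 98 + I*√6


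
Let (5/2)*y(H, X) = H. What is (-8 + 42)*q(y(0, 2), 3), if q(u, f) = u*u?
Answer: 0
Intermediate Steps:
y(H, X) = 2*H/5
q(u, f) = u**2
(-8 + 42)*q(y(0, 2), 3) = (-8 + 42)*((2/5)*0)**2 = 34*0**2 = 34*0 = 0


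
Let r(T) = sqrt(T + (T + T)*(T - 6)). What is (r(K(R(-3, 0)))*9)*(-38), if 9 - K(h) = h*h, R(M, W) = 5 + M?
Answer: -342*I*sqrt(5) ≈ -764.74*I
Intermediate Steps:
K(h) = 9 - h**2 (K(h) = 9 - h*h = 9 - h**2)
r(T) = sqrt(T + 2*T*(-6 + T)) (r(T) = sqrt(T + (2*T)*(-6 + T)) = sqrt(T + 2*T*(-6 + T)))
(r(K(R(-3, 0)))*9)*(-38) = (sqrt((9 - (5 - 3)**2)*(-11 + 2*(9 - (5 - 3)**2)))*9)*(-38) = (sqrt((9 - 1*2**2)*(-11 + 2*(9 - 1*2**2)))*9)*(-38) = (sqrt((9 - 1*4)*(-11 + 2*(9 - 1*4)))*9)*(-38) = (sqrt((9 - 4)*(-11 + 2*(9 - 4)))*9)*(-38) = (sqrt(5*(-11 + 2*5))*9)*(-38) = (sqrt(5*(-11 + 10))*9)*(-38) = (sqrt(5*(-1))*9)*(-38) = (sqrt(-5)*9)*(-38) = ((I*sqrt(5))*9)*(-38) = (9*I*sqrt(5))*(-38) = -342*I*sqrt(5)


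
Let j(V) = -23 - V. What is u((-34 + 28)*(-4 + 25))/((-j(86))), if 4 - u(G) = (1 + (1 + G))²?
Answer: -15372/109 ≈ -141.03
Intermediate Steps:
u(G) = 4 - (2 + G)² (u(G) = 4 - (1 + (1 + G))² = 4 - (2 + G)²)
u((-34 + 28)*(-4 + 25))/((-j(86))) = (4 - (2 + (-34 + 28)*(-4 + 25))²)/((-(-23 - 1*86))) = (4 - (2 - 6*21)²)/((-(-23 - 86))) = (4 - (2 - 126)²)/((-1*(-109))) = (4 - 1*(-124)²)/109 = (4 - 1*15376)*(1/109) = (4 - 15376)*(1/109) = -15372*1/109 = -15372/109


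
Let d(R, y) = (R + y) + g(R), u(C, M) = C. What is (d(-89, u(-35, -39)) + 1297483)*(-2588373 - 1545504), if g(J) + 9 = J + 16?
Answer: -5362783552929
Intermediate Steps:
g(J) = 7 + J (g(J) = -9 + (J + 16) = -9 + (16 + J) = 7 + J)
d(R, y) = 7 + y + 2*R (d(R, y) = (R + y) + (7 + R) = 7 + y + 2*R)
(d(-89, u(-35, -39)) + 1297483)*(-2588373 - 1545504) = ((7 - 35 + 2*(-89)) + 1297483)*(-2588373 - 1545504) = ((7 - 35 - 178) + 1297483)*(-4133877) = (-206 + 1297483)*(-4133877) = 1297277*(-4133877) = -5362783552929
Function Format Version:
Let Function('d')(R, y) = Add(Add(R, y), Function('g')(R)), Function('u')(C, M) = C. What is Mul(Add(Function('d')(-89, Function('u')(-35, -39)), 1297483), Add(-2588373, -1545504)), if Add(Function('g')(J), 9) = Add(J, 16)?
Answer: -5362783552929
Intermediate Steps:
Function('g')(J) = Add(7, J) (Function('g')(J) = Add(-9, Add(J, 16)) = Add(-9, Add(16, J)) = Add(7, J))
Function('d')(R, y) = Add(7, y, Mul(2, R)) (Function('d')(R, y) = Add(Add(R, y), Add(7, R)) = Add(7, y, Mul(2, R)))
Mul(Add(Function('d')(-89, Function('u')(-35, -39)), 1297483), Add(-2588373, -1545504)) = Mul(Add(Add(7, -35, Mul(2, -89)), 1297483), Add(-2588373, -1545504)) = Mul(Add(Add(7, -35, -178), 1297483), -4133877) = Mul(Add(-206, 1297483), -4133877) = Mul(1297277, -4133877) = -5362783552929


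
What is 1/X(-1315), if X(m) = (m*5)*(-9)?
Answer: 1/59175 ≈ 1.6899e-5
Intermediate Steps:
X(m) = -45*m (X(m) = (5*m)*(-9) = -45*m)
1/X(-1315) = 1/(-45*(-1315)) = 1/59175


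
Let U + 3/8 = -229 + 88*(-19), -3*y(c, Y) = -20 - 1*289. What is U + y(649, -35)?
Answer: -14387/8 ≈ -1798.4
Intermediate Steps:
y(c, Y) = 103 (y(c, Y) = -(-20 - 1*289)/3 = -(-20 - 289)/3 = -⅓*(-309) = 103)
U = -15211/8 (U = -3/8 + (-229 + 88*(-19)) = -3/8 + (-229 - 1672) = -3/8 - 1901 = -15211/8 ≈ -1901.4)
U + y(649, -35) = -15211/8 + 103 = -14387/8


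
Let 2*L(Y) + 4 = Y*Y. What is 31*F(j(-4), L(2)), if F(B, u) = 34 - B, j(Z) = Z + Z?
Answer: 1302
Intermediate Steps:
j(Z) = 2*Z
L(Y) = -2 + Y²/2 (L(Y) = -2 + (Y*Y)/2 = -2 + Y²/2)
31*F(j(-4), L(2)) = 31*(34 - 2*(-4)) = 31*(34 - 1*(-8)) = 31*(34 + 8) = 31*42 = 1302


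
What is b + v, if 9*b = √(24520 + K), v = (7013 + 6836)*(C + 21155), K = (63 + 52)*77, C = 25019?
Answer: 639463726 + 5*√1335/9 ≈ 6.3946e+8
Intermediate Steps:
K = 8855 (K = 115*77 = 8855)
v = 639463726 (v = (7013 + 6836)*(25019 + 21155) = 13849*46174 = 639463726)
b = 5*√1335/9 (b = √(24520 + 8855)/9 = √33375/9 = (5*√1335)/9 = 5*√1335/9 ≈ 20.299)
b + v = 5*√1335/9 + 639463726 = 639463726 + 5*√1335/9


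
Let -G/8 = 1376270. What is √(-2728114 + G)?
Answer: I*√13738274 ≈ 3706.5*I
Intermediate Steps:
G = -11010160 (G = -8*1376270 = -11010160)
√(-2728114 + G) = √(-2728114 - 11010160) = √(-13738274) = I*√13738274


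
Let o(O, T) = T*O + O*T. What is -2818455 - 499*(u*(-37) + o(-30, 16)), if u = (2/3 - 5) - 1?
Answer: -7313653/3 ≈ -2.4379e+6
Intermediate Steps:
o(O, T) = 2*O*T (o(O, T) = O*T + O*T = 2*O*T)
u = -16/3 (u = (2*(⅓) - 5) - 1 = (⅔ - 5) - 1 = -13/3 - 1 = -16/3 ≈ -5.3333)
-2818455 - 499*(u*(-37) + o(-30, 16)) = -2818455 - 499*(-16/3*(-37) + 2*(-30)*16) = -2818455 - 499*(592/3 - 960) = -2818455 - 499*(-2288)/3 = -2818455 - 1*(-1141712/3) = -2818455 + 1141712/3 = -7313653/3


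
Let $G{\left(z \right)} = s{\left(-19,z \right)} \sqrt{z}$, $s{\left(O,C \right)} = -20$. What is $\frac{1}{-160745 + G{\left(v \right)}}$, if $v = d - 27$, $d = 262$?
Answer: $- \frac{32149}{5167772205} + \frac{4 \sqrt{235}}{5167772205} \approx -6.2092 \cdot 10^{-6}$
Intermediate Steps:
$v = 235$ ($v = 262 - 27 = 235$)
$G{\left(z \right)} = - 20 \sqrt{z}$
$\frac{1}{-160745 + G{\left(v \right)}} = \frac{1}{-160745 - 20 \sqrt{235}}$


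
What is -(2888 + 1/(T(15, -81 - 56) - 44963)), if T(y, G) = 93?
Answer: -129584559/44870 ≈ -2888.0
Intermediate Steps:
-(2888 + 1/(T(15, -81 - 56) - 44963)) = -(2888 + 1/(93 - 44963)) = -(2888 + 1/(-44870)) = -(2888 - 1/44870) = -1*129584559/44870 = -129584559/44870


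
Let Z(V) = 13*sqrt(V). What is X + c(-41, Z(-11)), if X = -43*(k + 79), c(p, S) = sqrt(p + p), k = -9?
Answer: -3010 + I*sqrt(82) ≈ -3010.0 + 9.0554*I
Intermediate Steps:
c(p, S) = sqrt(2)*sqrt(p) (c(p, S) = sqrt(2*p) = sqrt(2)*sqrt(p))
X = -3010 (X = -43*(-9 + 79) = -43*70 = -3010)
X + c(-41, Z(-11)) = -3010 + sqrt(2)*sqrt(-41) = -3010 + sqrt(2)*(I*sqrt(41)) = -3010 + I*sqrt(82)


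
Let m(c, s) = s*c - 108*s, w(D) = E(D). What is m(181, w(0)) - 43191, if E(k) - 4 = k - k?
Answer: -42899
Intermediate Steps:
E(k) = 4 (E(k) = 4 + (k - k) = 4 + 0 = 4)
w(D) = 4
m(c, s) = -108*s + c*s (m(c, s) = c*s - 108*s = -108*s + c*s)
m(181, w(0)) - 43191 = 4*(-108 + 181) - 43191 = 4*73 - 43191 = 292 - 43191 = -42899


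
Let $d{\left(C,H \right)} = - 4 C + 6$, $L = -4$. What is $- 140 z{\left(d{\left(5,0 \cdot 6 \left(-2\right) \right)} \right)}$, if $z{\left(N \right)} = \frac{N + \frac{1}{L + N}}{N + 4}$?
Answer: $- \frac{1771}{9} \approx -196.78$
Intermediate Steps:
$d{\left(C,H \right)} = 6 - 4 C$
$z{\left(N \right)} = \frac{N + \frac{1}{-4 + N}}{4 + N}$ ($z{\left(N \right)} = \frac{N + \frac{1}{-4 + N}}{N + 4} = \frac{N + \frac{1}{-4 + N}}{4 + N}$)
$- 140 z{\left(d{\left(5,0 \cdot 6 \left(-2\right) \right)} \right)} = - 140 \frac{1 + \left(6 - 20\right)^{2} - 4 \left(6 - 20\right)}{-16 + \left(6 - 20\right)^{2}} = - 140 \frac{1 + \left(-14\right)^{2} - -56}{-16 + \left(-14\right)^{2}} = - 140 \frac{1 + 196 + 56}{-16 + 196} = - 140 \cdot \frac{1}{180} \cdot 253 = \left(-140\right) \frac{253}{180} = - \frac{1771}{9}$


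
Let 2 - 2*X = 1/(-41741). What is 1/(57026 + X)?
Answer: 83482/4760728015 ≈ 1.7536e-5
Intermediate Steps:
X = 83483/83482 (X = 1 - ½/(-41741) = 1 - ½*(-1/41741) = 1 + 1/83482 = 83483/83482 ≈ 1.0000)
1/(57026 + X) = 1/(57026 + 83483/83482) = 1/(4760728015/83482) = 83482/4760728015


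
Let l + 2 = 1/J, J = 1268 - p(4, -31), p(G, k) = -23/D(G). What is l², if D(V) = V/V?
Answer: 6661561/1666681 ≈ 3.9969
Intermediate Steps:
D(V) = 1
p(G, k) = -23 (p(G, k) = -23/1 = -23*1 = -23)
J = 1291 (J = 1268 - 1*(-23) = 1268 + 23 = 1291)
l = -2581/1291 (l = -2 + 1/1291 = -2581/1291 ≈ -1.9992)
l² = (-2581/1291)² = 6661561/1666681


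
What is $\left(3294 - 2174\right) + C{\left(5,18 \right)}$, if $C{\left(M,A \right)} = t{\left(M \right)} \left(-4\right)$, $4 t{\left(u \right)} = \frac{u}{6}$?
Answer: $\frac{6715}{6} \approx 1119.2$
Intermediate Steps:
$t{\left(u \right)} = \frac{u}{24}$ ($t{\left(u \right)} = \frac{u \frac{1}{6}}{4} = \frac{\frac{1}{6} u}{4} = \frac{u}{24}$)
$C{\left(M,A \right)} = - \frac{M}{6}$ ($C{\left(M,A \right)} = \frac{M}{24} \left(-4\right) = - \frac{M}{6}$)
$\left(3294 - 2174\right) + C{\left(5,18 \right)} = \left(3294 - 2174\right) - \frac{5}{6} = 1120 - \frac{5}{6} = \frac{6715}{6}$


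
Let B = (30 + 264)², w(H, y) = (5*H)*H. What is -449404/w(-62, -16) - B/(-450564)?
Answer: -4183832582/180413335 ≈ -23.190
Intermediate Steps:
w(H, y) = 5*H²
B = 86436 (B = 294² = 86436)
-449404/w(-62, -16) - B/(-450564) = -449404/(5*(-62)²) - 1*86436/(-450564) = -449404/(5*3844) - 86436*(-1/450564) = -449404/19220 + 7203/37547 = -449404*1/19220 + 7203/37547 = -112351/4805 + 7203/37547 = -4183832582/180413335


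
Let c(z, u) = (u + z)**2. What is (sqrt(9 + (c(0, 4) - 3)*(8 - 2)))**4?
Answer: 7569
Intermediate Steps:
(sqrt(9 + (c(0, 4) - 3)*(8 - 2)))**4 = (sqrt(9 + ((4 + 0)**2 - 3)*(8 - 2)))**4 = (sqrt(9 + (4**2 - 3)*6))**4 = (sqrt(9 + (16 - 3)*6))**4 = (sqrt(9 + 13*6))**4 = (sqrt(9 + 78))**4 = (sqrt(87))**4 = 7569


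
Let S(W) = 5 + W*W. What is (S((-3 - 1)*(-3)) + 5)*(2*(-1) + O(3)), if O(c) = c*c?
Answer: 1078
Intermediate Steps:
O(c) = c²
S(W) = 5 + W²
(S((-3 - 1)*(-3)) + 5)*(2*(-1) + O(3)) = ((5 + ((-3 - 1)*(-3))²) + 5)*(2*(-1) + 3²) = ((5 + (-4*(-3))²) + 5)*(-2 + 9) = ((5 + 12²) + 5)*7 = ((5 + 144) + 5)*7 = (149 + 5)*7 = 154*7 = 1078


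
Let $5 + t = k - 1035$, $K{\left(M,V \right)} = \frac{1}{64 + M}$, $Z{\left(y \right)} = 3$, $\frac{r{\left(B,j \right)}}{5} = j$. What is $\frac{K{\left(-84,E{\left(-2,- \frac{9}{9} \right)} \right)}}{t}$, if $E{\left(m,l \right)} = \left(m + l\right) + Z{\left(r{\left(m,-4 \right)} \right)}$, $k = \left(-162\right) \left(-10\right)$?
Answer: $- \frac{1}{11600} \approx -8.6207 \cdot 10^{-5}$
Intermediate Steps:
$r{\left(B,j \right)} = 5 j$
$k = 1620$
$E{\left(m,l \right)} = 3 + l + m$ ($E{\left(m,l \right)} = \left(m + l\right) + 3 = \left(l + m\right) + 3 = 3 + l + m$)
$t = 580$ ($t = -5 + \left(1620 - 1035\right) = -5 + 585 = 580$)
$\frac{K{\left(-84,E{\left(-2,- \frac{9}{9} \right)} \right)}}{t} = \frac{1}{\left(64 - 84\right) 580} = \frac{1}{-20} \cdot \frac{1}{580} = \left(- \frac{1}{20}\right) \frac{1}{580} = - \frac{1}{11600}$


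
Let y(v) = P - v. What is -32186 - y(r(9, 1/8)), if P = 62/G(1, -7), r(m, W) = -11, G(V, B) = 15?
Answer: -483017/15 ≈ -32201.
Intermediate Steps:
P = 62/15 ≈ 4.1333
y(v) = 62/15 - v
-32186 - y(r(9, 1/8)) = -32186 - (62/15 - 1*(-11)) = -32186 - (62/15 + 11) = -32186 - 1*227/15 = -32186 - 227/15 = -483017/15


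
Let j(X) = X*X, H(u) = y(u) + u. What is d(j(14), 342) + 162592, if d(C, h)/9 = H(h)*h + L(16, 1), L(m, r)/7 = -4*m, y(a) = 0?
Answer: 1211236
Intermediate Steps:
H(u) = u (H(u) = 0 + u = u)
L(m, r) = -28*m (L(m, r) = 7*(-4*m) = -28*m)
j(X) = X**2
d(C, h) = -4032 + 9*h**2 (d(C, h) = 9*(h*h - 28*16) = 9*(h**2 - 448) = 9*(-448 + h**2) = -4032 + 9*h**2)
d(j(14), 342) + 162592 = (-4032 + 9*342**2) + 162592 = (-4032 + 9*116964) + 162592 = (-4032 + 1052676) + 162592 = 1048644 + 162592 = 1211236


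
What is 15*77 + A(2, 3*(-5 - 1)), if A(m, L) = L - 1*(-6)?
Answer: 1143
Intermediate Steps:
A(m, L) = 6 + L (A(m, L) = L + 6 = 6 + L)
15*77 + A(2, 3*(-5 - 1)) = 15*77 + (6 + 3*(-5 - 1)) = 1155 + (6 + 3*(-6)) = 1155 + (6 - 18) = 1155 - 12 = 1143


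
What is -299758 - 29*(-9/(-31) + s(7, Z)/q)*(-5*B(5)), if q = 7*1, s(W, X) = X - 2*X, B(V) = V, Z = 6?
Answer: -65136661/217 ≈ -3.0017e+5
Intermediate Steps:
s(W, X) = -X
q = 7
-299758 - 29*(-9/(-31) + s(7, Z)/q)*(-5*B(5)) = -299758 - 29*(-9/(-31) - 1*6/7)*(-5*5) = -299758 - 29*(-9*(-1/31) - 6*⅐)*(-25) = -299758 - 29*(9/31 - 6/7)*(-25) = -299758 - 29*(-123/217)*(-25) = -299758 - (-3567)*(-25)/217 = -299758 - 1*89175/217 = -299758 - 89175/217 = -65136661/217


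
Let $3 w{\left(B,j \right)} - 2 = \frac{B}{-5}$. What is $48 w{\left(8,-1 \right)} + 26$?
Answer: $\frac{162}{5} \approx 32.4$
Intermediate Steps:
$w{\left(B,j \right)} = \frac{2}{3} - \frac{B}{15}$ ($w{\left(B,j \right)} = \frac{2}{3} + \frac{B \frac{1}{-5}}{3} = \frac{2}{3} + \frac{B \left(- \frac{1}{5}\right)}{3} = \frac{2}{3} + \frac{\left(- \frac{1}{5}\right) B}{3} = \frac{2}{3} - \frac{B}{15}$)
$48 w{\left(8,-1 \right)} + 26 = 48 \left(\frac{2}{3} - \frac{8}{15}\right) + 26 = 48 \cdot \frac{2}{15} + 26 = \frac{32}{5} + 26 = \frac{162}{5}$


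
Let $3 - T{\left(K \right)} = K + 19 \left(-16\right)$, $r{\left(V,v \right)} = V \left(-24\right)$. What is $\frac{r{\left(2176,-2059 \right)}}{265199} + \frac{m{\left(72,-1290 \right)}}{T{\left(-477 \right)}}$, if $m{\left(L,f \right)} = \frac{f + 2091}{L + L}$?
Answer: $- \frac{631495145}{3326656256} \approx -0.18983$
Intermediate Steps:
$r{\left(V,v \right)} = - 24 V$
$T{\left(K \right)} = 307 - K$ ($T{\left(K \right)} = 3 - \left(K + 19 \left(-16\right)\right) = 3 - \left(K - 304\right) = 3 - \left(-304 + K\right) = 307 - K$)
$m{\left(L,f \right)} = \frac{2091 + f}{2 L}$
$\frac{r{\left(2176,-2059 \right)}}{265199} + \frac{m{\left(72,-1290 \right)}}{T{\left(-477 \right)}} = \frac{\left(-24\right) 2176}{265199} + \frac{\frac{1}{2} \cdot \frac{1}{72} \left(2091 - 1290\right)}{307 - -477} = \left(-52224\right) \frac{1}{265199} + \frac{\frac{1}{2} \cdot \frac{1}{72} \cdot 801}{307 + 477} = - \frac{52224}{265199} + \frac{89}{16 \cdot 784} = - \frac{52224}{265199} + \frac{89}{16} \cdot \frac{1}{784} = - \frac{52224}{265199} + \frac{89}{12544} = - \frac{631495145}{3326656256}$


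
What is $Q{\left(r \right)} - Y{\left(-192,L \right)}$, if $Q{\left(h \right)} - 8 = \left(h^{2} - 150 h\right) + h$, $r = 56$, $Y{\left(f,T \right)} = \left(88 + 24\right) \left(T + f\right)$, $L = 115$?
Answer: $3424$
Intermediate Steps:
$Y{\left(f,T \right)} = 112 T + 112 f$ ($Y{\left(f,T \right)} = 112 \left(T + f\right) = 112 T + 112 f$)
$Q{\left(h \right)} = 8 + h^{2} - 149 h$ ($Q{\left(h \right)} = 8 + \left(\left(h^{2} - 150 h\right) + h\right) = 8 + \left(h^{2} - 149 h\right) = 8 + h^{2} - 149 h$)
$Q{\left(r \right)} - Y{\left(-192,L \right)} = \left(8 + 56^{2} - 8344\right) - \left(112 \cdot 115 + 112 \left(-192\right)\right) = \left(8 + 3136 - 8344\right) - \left(12880 - 21504\right) = -5200 - -8624 = -5200 + 8624 = 3424$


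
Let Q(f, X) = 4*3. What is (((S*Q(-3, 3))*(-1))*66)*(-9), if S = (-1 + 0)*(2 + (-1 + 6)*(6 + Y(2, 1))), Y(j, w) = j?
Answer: -299376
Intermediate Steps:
Q(f, X) = 12
S = -42 (S = (-1 + 0)*(2 + (-1 + 6)*(6 + 2)) = -(2 + 5*8) = -(2 + 40) = -1*42 = -42)
(((S*Q(-3, 3))*(-1))*66)*(-9) = ((-42*12*(-1))*66)*(-9) = (-504*(-1)*66)*(-9) = (504*66)*(-9) = 33264*(-9) = -299376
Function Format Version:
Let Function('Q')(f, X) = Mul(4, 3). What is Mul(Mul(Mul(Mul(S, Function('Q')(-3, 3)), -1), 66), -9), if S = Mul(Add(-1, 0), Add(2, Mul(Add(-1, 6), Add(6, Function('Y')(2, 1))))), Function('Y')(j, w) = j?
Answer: -299376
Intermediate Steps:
Function('Q')(f, X) = 12
S = -42 (S = Mul(Add(-1, 0), Add(2, Mul(Add(-1, 6), Add(6, 2)))) = Mul(-1, Add(2, Mul(5, 8))) = Mul(-1, Add(2, 40)) = Mul(-1, 42) = -42)
Mul(Mul(Mul(Mul(S, Function('Q')(-3, 3)), -1), 66), -9) = Mul(Mul(Mul(Mul(-42, 12), -1), 66), -9) = Mul(Mul(Mul(-504, -1), 66), -9) = Mul(Mul(504, 66), -9) = Mul(33264, -9) = -299376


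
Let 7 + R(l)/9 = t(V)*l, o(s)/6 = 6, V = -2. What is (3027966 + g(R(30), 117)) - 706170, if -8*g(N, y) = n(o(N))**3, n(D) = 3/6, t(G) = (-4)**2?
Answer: 148594943/64 ≈ 2.3218e+6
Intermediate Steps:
t(G) = 16
o(s) = 36 (o(s) = 6*6 = 36)
R(l) = -63 + 144*l (R(l) = -63 + 9*(16*l) = -63 + 144*l)
n(D) = 1/2 (n(D) = 3*(1/6) = 1/2)
g(N, y) = -1/64 (g(N, y) = -(1/2)**3/8 = -1/8*1/8 = -1/64)
(3027966 + g(R(30), 117)) - 706170 = (3027966 - 1/64) - 706170 = 193789823/64 - 706170 = 148594943/64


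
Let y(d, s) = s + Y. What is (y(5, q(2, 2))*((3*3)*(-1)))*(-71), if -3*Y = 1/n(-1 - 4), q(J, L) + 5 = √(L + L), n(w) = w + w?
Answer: -18957/10 ≈ -1895.7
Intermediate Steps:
n(w) = 2*w
q(J, L) = -5 + √2*√L (q(J, L) = -5 + √(L + L) = -5 + √(2*L) = -5 + √2*√L)
Y = 1/30 (Y = -1/(2*(-1 - 4))/3 = -1/(3*(2*(-5))) = -⅓/(-10) = -⅓*(-⅒) = 1/30 ≈ 0.033333)
y(d, s) = 1/30 + s (y(d, s) = s + 1/30 = 1/30 + s)
(y(5, q(2, 2))*((3*3)*(-1)))*(-71) = ((1/30 + (-5 + √2*√2))*((3*3)*(-1)))*(-71) = ((1/30 + (-5 + 2))*(9*(-1)))*(-71) = ((1/30 - 3)*(-9))*(-71) = -89/30*(-9)*(-71) = (267/10)*(-71) = -18957/10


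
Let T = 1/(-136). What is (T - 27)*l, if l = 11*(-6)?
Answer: 121209/68 ≈ 1782.5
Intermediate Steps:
l = -66
T = -1/136 ≈ -0.0073529
(T - 27)*l = (-1/136 - 27)*(-66) = -3673/136*(-66) = 121209/68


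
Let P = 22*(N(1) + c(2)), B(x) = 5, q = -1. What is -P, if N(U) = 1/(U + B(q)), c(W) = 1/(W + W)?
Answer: -55/6 ≈ -9.1667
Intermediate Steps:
c(W) = 1/(2*W)
N(U) = 1/(5 + U) (N(U) = 1/(U + 5) = 1/(5 + U))
P = 55/6 (P = 22*(1/(5 + 1) + (½)/2) = 22*(1/6 + (½)*(½)) = 22*(⅙ + ¼) = 22*(5/12) = 55/6 ≈ 9.1667)
-P = -1*55/6 = -55/6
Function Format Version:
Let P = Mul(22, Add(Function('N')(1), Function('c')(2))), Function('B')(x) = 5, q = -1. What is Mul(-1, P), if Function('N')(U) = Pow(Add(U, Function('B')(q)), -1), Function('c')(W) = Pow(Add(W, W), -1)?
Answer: Rational(-55, 6) ≈ -9.1667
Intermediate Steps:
Function('c')(W) = Mul(Rational(1, 2), Pow(W, -1)) (Function('c')(W) = Pow(Mul(2, W), -1) = Mul(Rational(1, 2), Pow(W, -1)))
Function('N')(U) = Pow(Add(5, U), -1) (Function('N')(U) = Pow(Add(U, 5), -1) = Pow(Add(5, U), -1))
P = Rational(55, 6) (P = Mul(22, Add(Pow(Add(5, 1), -1), Mul(Rational(1, 2), Pow(2, -1)))) = Mul(22, Add(Pow(6, -1), Mul(Rational(1, 2), Rational(1, 2)))) = Mul(22, Add(Rational(1, 6), Rational(1, 4))) = Mul(22, Rational(5, 12)) = Rational(55, 6) ≈ 9.1667)
Mul(-1, P) = Mul(-1, Rational(55, 6)) = Rational(-55, 6)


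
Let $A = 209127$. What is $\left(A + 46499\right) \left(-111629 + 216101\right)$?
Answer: $26705759472$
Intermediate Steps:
$\left(A + 46499\right) \left(-111629 + 216101\right) = \left(209127 + 46499\right) \left(-111629 + 216101\right) = 255626 \cdot 104472 = 26705759472$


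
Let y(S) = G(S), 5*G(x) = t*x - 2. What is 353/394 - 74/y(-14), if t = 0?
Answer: 73243/394 ≈ 185.90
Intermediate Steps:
G(x) = -2/5 (G(x) = (0*x - 2)/5 = (0 - 2)/5 = (1/5)*(-2) = -2/5)
y(S) = -2/5
353/394 - 74/y(-14) = 353/394 - 74/(-2/5) = 353*(1/394) - 74*(-5/2) = 353/394 + 185 = 73243/394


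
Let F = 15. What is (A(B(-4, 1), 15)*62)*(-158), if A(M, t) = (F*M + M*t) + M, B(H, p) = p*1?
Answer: -303676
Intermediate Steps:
B(H, p) = p
A(M, t) = 16*M + M*t (A(M, t) = (15*M + M*t) + M = 16*M + M*t)
(A(B(-4, 1), 15)*62)*(-158) = ((1*(16 + 15))*62)*(-158) = ((1*31)*62)*(-158) = (31*62)*(-158) = 1922*(-158) = -303676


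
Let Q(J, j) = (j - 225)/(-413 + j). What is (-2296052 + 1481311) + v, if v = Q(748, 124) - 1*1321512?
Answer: -617377016/289 ≈ -2.1363e+6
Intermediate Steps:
Q(J, j) = (-225 + j)/(-413 + j)
v = -381916867/289 (v = (-225 + 124)/(-413 + 124) - 1*1321512 = -101/(-289) - 1321512 = -1/289*(-101) - 1321512 = 101/289 - 1321512 = -381916867/289 ≈ -1.3215e+6)
(-2296052 + 1481311) + v = (-2296052 + 1481311) - 381916867/289 = -814741 - 381916867/289 = -617377016/289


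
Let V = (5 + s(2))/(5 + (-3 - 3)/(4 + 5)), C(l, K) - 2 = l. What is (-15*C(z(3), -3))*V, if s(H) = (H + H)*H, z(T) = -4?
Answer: 90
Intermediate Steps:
C(l, K) = 2 + l
s(H) = 2*H**2 (s(H) = (2*H)*H = 2*H**2)
V = 3 (V = (5 + 2*2**2)/(5 + (-3 - 3)/(4 + 5)) = (5 + 2*4)/(5 - 6/9) = (5 + 8)/(5 - 6*1/9) = 13/(5 - 2/3) = 13/(13/3) = 13*(3/13) = 3)
(-15*C(z(3), -3))*V = -15*(2 - 4)*3 = -15*(-2)*3 = 30*3 = 90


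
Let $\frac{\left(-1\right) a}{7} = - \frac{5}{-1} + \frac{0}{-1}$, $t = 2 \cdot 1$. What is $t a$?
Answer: $-70$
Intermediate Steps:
$t = 2$
$a = -35$ ($a = - 7 \left(- \frac{5}{-1} + \frac{0}{-1}\right) = - 7 \left(\left(-5\right) \left(-1\right) + 0 \left(-1\right)\right) = - 7 \left(5 + 0\right) = \left(-7\right) 5 = -35$)
$t a = 2 \left(-35\right) = -70$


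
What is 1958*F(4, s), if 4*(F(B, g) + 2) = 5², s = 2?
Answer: 16643/2 ≈ 8321.5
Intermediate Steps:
F(B, g) = 17/4 (F(B, g) = -2 + (¼)*5² = -2 + (¼)*25 = -2 + 25/4 = 17/4)
1958*F(4, s) = 1958*(17/4) = 16643/2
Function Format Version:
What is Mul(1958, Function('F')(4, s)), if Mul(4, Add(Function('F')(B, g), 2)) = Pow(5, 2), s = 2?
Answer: Rational(16643, 2) ≈ 8321.5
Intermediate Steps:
Function('F')(B, g) = Rational(17, 4) (Function('F')(B, g) = Add(-2, Mul(Rational(1, 4), Pow(5, 2))) = Add(-2, Mul(Rational(1, 4), 25)) = Add(-2, Rational(25, 4)) = Rational(17, 4))
Mul(1958, Function('F')(4, s)) = Mul(1958, Rational(17, 4)) = Rational(16643, 2)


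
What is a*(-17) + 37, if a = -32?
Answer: 581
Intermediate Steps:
a*(-17) + 37 = -32*(-17) + 37 = 544 + 37 = 581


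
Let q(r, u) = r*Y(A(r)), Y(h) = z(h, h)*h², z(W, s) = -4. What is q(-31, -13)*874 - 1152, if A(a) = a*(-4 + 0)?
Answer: 1666388224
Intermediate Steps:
A(a) = -4*a (A(a) = a*(-4) = -4*a)
Y(h) = -4*h²
q(r, u) = -64*r³ (q(r, u) = r*(-4*16*r²) = r*(-64*r²) = -64*r³)
q(-31, -13)*874 - 1152 = -64*(-31)³*874 - 1152 = -64*(-29791)*874 - 1152 = 1906624*874 - 1152 = 1666389376 - 1152 = 1666388224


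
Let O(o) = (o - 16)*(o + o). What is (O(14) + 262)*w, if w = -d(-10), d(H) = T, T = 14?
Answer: -2884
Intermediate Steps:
O(o) = 2*o*(-16 + o) (O(o) = (-16 + o)*(2*o) = 2*o*(-16 + o))
d(H) = 14
w = -14 (w = -1*14 = -14)
(O(14) + 262)*w = (2*14*(-16 + 14) + 262)*(-14) = (2*14*(-2) + 262)*(-14) = (-56 + 262)*(-14) = 206*(-14) = -2884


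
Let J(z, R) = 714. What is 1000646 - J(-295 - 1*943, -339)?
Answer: 999932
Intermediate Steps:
1000646 - J(-295 - 1*943, -339) = 1000646 - 1*714 = 1000646 - 714 = 999932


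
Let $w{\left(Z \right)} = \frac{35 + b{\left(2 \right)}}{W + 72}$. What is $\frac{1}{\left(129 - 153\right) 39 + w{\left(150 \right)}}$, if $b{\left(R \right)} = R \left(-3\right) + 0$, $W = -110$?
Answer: $- \frac{38}{35597} \approx -0.0010675$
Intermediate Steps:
$b{\left(R \right)} = - 3 R$ ($b{\left(R \right)} = - 3 R + 0 = - 3 R$)
$w{\left(Z \right)} = - \frac{29}{38}$ ($w{\left(Z \right)} = \frac{35 - 6}{-110 + 72} = \frac{35 - 6}{-38} = 29 \left(- \frac{1}{38}\right) = - \frac{29}{38}$)
$\frac{1}{\left(129 - 153\right) 39 + w{\left(150 \right)}} = \frac{1}{\left(129 - 153\right) 39 - \frac{29}{38}} = \frac{1}{\left(-24\right) 39 - \frac{29}{38}} = \frac{1}{-936 - \frac{29}{38}} = \frac{1}{- \frac{35597}{38}} = - \frac{38}{35597}$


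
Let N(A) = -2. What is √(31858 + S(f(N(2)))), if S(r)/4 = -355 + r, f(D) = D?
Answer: √30430 ≈ 174.44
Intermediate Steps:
S(r) = -1420 + 4*r (S(r) = 4*(-355 + r) = -1420 + 4*r)
√(31858 + S(f(N(2)))) = √(31858 + (-1420 + 4*(-2))) = √(31858 + (-1420 - 8)) = √(31858 - 1428) = √30430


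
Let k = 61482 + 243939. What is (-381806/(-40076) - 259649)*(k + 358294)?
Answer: -3453080667084685/20038 ≈ -1.7233e+11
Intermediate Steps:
k = 305421
(-381806/(-40076) - 259649)*(k + 358294) = (-381806/(-40076) - 259649)*(305421 + 358294) = (-381806*(-1/40076) - 259649)*663715 = (190903/20038 - 259649)*663715 = -5202655759/20038*663715 = -3453080667084685/20038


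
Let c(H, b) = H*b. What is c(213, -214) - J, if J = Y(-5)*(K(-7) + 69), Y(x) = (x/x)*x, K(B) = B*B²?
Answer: -46952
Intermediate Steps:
K(B) = B³
Y(x) = x (Y(x) = 1*x = x)
J = 1370 (J = -5*((-7)³ + 69) = -5*(-343 + 69) = -5*(-274) = 1370)
c(213, -214) - J = 213*(-214) - 1*1370 = -45582 - 1370 = -46952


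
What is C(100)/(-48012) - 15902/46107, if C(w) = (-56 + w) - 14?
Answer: -127478339/368948214 ≈ -0.34552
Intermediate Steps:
C(w) = -70 + w
C(100)/(-48012) - 15902/46107 = (-70 + 100)/(-48012) - 15902/46107 = 30*(-1/48012) - 15902*1/46107 = -5/8002 - 15902/46107 = -127478339/368948214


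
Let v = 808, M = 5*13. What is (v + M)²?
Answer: 762129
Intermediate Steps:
M = 65
(v + M)² = (808 + 65)² = 873² = 762129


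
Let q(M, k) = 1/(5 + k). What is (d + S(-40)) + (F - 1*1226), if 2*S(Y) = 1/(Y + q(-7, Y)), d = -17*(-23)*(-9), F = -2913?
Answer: -21457751/2802 ≈ -7658.0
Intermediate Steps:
d = -3519 (d = 391*(-9) = -3519)
S(Y) = 1/(2*(Y + 1/(5 + Y)))
(d + S(-40)) + (F - 1*1226) = (-3519 + (5 - 40)/(2*(1 - 40*(5 - 40)))) + (-2913 - 1*1226) = (-3519 + (1/2)*(-35)/(1 - 40*(-35))) + (-2913 - 1226) = (-3519 + (1/2)*(-35)/(1 + 1400)) - 4139 = (-3519 + (1/2)*(-35)/1401) - 4139 = (-3519 + (1/2)*(1/1401)*(-35)) - 4139 = (-3519 - 35/2802) - 4139 = -9860273/2802 - 4139 = -21457751/2802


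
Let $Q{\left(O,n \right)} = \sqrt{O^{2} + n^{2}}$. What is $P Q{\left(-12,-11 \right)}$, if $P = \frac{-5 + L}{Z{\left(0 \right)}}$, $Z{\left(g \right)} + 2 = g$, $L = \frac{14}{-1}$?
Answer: $\frac{19 \sqrt{265}}{2} \approx 154.65$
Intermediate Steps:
$L = -14$ ($L = 14 \left(-1\right) = -14$)
$Z{\left(g \right)} = -2 + g$
$P = \frac{19}{2}$ ($P = \frac{-5 - 14}{-2 + 0} = - \frac{19}{-2} = \left(-19\right) \left(- \frac{1}{2}\right) = \frac{19}{2} \approx 9.5$)
$P Q{\left(-12,-11 \right)} = \frac{19 \sqrt{\left(-12\right)^{2} + \left(-11\right)^{2}}}{2} = \frac{19 \sqrt{144 + 121}}{2} = \frac{19 \sqrt{265}}{2}$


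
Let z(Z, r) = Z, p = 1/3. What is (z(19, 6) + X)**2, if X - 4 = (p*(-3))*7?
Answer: 256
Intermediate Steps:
p = 1/3 ≈ 0.33333
X = -3 (X = 4 + ((1/3)*(-3))*7 = 4 - 1*7 = 4 - 7 = -3)
(z(19, 6) + X)**2 = (19 - 3)**2 = 16**2 = 256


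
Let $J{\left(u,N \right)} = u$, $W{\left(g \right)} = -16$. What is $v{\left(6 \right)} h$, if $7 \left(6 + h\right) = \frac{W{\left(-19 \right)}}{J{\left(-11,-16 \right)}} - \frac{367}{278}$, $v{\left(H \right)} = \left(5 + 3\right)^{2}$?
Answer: $- \frac{4096800}{10703} \approx -382.77$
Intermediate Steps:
$v{\left(H \right)} = 64$ ($v{\left(H \right)} = 8^{2} = 64$)
$h = - \frac{128025}{21406}$ ($h = -6 + \frac{- \frac{16}{-11} - \frac{367}{278}}{7} = -6 + \frac{\left(-16\right) \left(- \frac{1}{11}\right) - \frac{367}{278}}{7} = -6 + \frac{\frac{16}{11} - \frac{367}{278}}{7} = -6 + \frac{1}{7} \cdot \frac{411}{3058} = -6 + \frac{411}{21406} = - \frac{128025}{21406} \approx -5.9808$)
$v{\left(6 \right)} h = 64 \left(- \frac{128025}{21406}\right) = - \frac{4096800}{10703}$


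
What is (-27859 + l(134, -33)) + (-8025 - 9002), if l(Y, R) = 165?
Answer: -44721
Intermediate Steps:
(-27859 + l(134, -33)) + (-8025 - 9002) = (-27859 + 165) + (-8025 - 9002) = -27694 - 17027 = -44721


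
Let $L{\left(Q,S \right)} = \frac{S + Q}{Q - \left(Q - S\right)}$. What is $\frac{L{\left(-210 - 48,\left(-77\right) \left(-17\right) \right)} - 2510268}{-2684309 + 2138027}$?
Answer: $\frac{3285939761}{715083138} \approx 4.5952$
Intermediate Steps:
$L{\left(Q,S \right)} = \frac{Q + S}{S}$
$\frac{L{\left(-210 - 48,\left(-77\right) \left(-17\right) \right)} - 2510268}{-2684309 + 2138027} = \frac{\frac{\left(-210 - 48\right) - -1309}{\left(-77\right) \left(-17\right)} - 2510268}{-2684309 + 2138027} = \frac{\frac{\left(-210 - 48\right) + 1309}{1309} - 2510268}{-546282} = \left(\frac{-258 + 1309}{1309} - 2510268\right) \left(- \frac{1}{546282}\right) = \left(\frac{1}{1309} \cdot 1051 - 2510268\right) \left(- \frac{1}{546282}\right) = \left(\frac{1051}{1309} - 2510268\right) \left(- \frac{1}{546282}\right) = \left(- \frac{3285939761}{1309}\right) \left(- \frac{1}{546282}\right) = \frac{3285939761}{715083138}$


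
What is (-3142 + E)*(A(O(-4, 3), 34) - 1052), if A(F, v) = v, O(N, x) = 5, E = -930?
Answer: 4145296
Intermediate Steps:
(-3142 + E)*(A(O(-4, 3), 34) - 1052) = (-3142 - 930)*(34 - 1052) = -4072*(-1018) = 4145296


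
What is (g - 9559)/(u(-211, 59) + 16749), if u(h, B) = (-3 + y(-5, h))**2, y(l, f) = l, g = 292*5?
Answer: -8099/16813 ≈ -0.48171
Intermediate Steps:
g = 1460
u(h, B) = 64 (u(h, B) = (-3 - 5)**2 = (-8)**2 = 64)
(g - 9559)/(u(-211, 59) + 16749) = (1460 - 9559)/(64 + 16749) = -8099/16813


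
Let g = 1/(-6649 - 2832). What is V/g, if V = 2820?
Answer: -26736420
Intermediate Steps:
g = -1/9481 (g = 1/(-9481) = -1/9481 ≈ -0.00010547)
V/g = 2820/(-1/9481) = 2820*(-9481) = -26736420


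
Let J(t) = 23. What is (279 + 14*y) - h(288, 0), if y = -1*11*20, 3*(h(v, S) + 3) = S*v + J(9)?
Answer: -8417/3 ≈ -2805.7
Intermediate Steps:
h(v, S) = 14/3 + S*v/3 (h(v, S) = -3 + (S*v + 23)/3 = -3 + (23 + S*v)/3 = -3 + (23/3 + S*v/3) = 14/3 + S*v/3)
y = -220 (y = -11*20 = -220)
(279 + 14*y) - h(288, 0) = (279 + 14*(-220)) - (14/3 + (⅓)*0*288) = (279 - 3080) - (14/3 + 0) = -2801 - 1*14/3 = -2801 - 14/3 = -8417/3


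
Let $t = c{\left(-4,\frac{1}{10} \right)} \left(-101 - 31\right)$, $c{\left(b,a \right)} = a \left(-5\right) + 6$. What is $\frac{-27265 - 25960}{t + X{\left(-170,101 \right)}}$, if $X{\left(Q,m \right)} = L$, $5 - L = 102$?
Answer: $\frac{53225}{823} \approx 64.672$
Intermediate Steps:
$L = -97$ ($L = 5 - 102 = -97$)
$X{\left(Q,m \right)} = -97$
$c{\left(b,a \right)} = 6 - 5 a$ ($c{\left(b,a \right)} = - 5 a + 6 = 6 - 5 a$)
$t = -726$ ($t = \left(6 - \frac{5}{10}\right) \left(-101 - 31\right) = \left(6 - \frac{1}{2}\right) \left(-132\right) = \frac{11}{2} \left(-132\right) = -726$)
$\frac{-27265 - 25960}{t + X{\left(-170,101 \right)}} = \frac{-27265 - 25960}{-726 - 97} = - \frac{53225}{-823} = \left(-53225\right) \left(- \frac{1}{823}\right) = \frac{53225}{823}$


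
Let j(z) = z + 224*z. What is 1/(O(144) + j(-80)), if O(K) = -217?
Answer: -1/18217 ≈ -5.4894e-5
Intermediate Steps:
j(z) = 225*z
1/(O(144) + j(-80)) = 1/(-217 + 225*(-80)) = 1/(-217 - 18000) = 1/(-18217) = -1/18217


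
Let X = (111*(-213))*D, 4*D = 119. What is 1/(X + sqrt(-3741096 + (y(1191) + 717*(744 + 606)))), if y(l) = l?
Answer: -1250452/879546917841 - 16*I*sqrt(307995)/2638640753523 ≈ -1.4217e-6 - 3.3652e-9*I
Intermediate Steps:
D = 119/4 (D = (1/4)*119 = 119/4 ≈ 29.750)
X = -2813517/4 (X = (111*(-213))*(119/4) = -23643*119/4 = -2813517/4 ≈ -7.0338e+5)
1/(X + sqrt(-3741096 + (y(1191) + 717*(744 + 606)))) = 1/(-2813517/4 + sqrt(-3741096 + (1191 + 717*(744 + 606)))) = 1/(-2813517/4 + sqrt(-3741096 + (1191 + 717*1350))) = 1/(-2813517/4 + sqrt(-3741096 + (1191 + 967950))) = 1/(-2813517/4 + sqrt(-3741096 + 969141)) = 1/(-2813517/4 + sqrt(-2771955)) = 1/(-2813517/4 + 3*I*sqrt(307995))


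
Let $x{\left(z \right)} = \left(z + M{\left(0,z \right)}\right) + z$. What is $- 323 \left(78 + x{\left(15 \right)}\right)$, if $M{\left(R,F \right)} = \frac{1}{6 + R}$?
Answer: $- \frac{209627}{6} \approx -34938.0$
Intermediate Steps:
$x{\left(z \right)} = \frac{1}{6} + 2 z$ ($x{\left(z \right)} = \left(z + \frac{1}{6 + 0}\right) + z = \left(z + \frac{1}{6}\right) + z = \left(\frac{1}{6} + z\right) + z = \frac{1}{6} + 2 z$)
$- 323 \left(78 + x{\left(15 \right)}\right) = - 323 \left(78 + \left(\frac{1}{6} + 2 \cdot 15\right)\right) = - 323 \left(78 + \left(\frac{1}{6} + 30\right)\right) = - 323 \left(78 + \frac{181}{6}\right) = \left(-323\right) \frac{649}{6} = - \frac{209627}{6}$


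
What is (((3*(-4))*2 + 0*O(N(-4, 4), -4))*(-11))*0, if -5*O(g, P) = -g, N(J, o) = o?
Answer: 0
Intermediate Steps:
O(g, P) = g/5 (O(g, P) = -(-1)*g/5 = g/5)
(((3*(-4))*2 + 0*O(N(-4, 4), -4))*(-11))*0 = (((3*(-4))*2 + 0*((1/5)*4))*(-11))*0 = ((-12*2 + 0*(4/5))*(-11))*0 = ((-24 + 0)*(-11))*0 = -24*(-11)*0 = 264*0 = 0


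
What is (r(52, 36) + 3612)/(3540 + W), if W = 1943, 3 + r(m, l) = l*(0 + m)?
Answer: 5481/5483 ≈ 0.99964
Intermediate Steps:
r(m, l) = -3 + l*m (r(m, l) = -3 + l*(0 + m) = -3 + l*m)
(r(52, 36) + 3612)/(3540 + W) = ((-3 + 36*52) + 3612)/(3540 + 1943) = ((-3 + 1872) + 3612)/5483 = (1869 + 3612)*(1/5483) = 5481*(1/5483) = 5481/5483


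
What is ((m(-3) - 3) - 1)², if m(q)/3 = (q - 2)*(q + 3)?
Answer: 16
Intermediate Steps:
m(q) = 3*(-2 + q)*(3 + q) (m(q) = 3*((q - 2)*(q + 3)) = 3*((-2 + q)*(3 + q)) = 3*(-2 + q)*(3 + q))
((m(-3) - 3) - 1)² = (((-18 + 3*(-3) + 3*(-3)²) - 3) - 1)² = (((-18 - 9 + 3*9) - 3) - 1)² = (((-18 - 9 + 27) - 3) - 1)² = ((0 - 3) - 1)² = (-3 - 1)² = (-4)² = 16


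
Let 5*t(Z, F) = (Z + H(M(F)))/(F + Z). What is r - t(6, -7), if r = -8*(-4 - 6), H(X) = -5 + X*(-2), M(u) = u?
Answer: 83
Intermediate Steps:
H(X) = -5 - 2*X
t(Z, F) = (-5 + Z - 2*F)/(5*(F + Z)) (t(Z, F) = ((Z + (-5 - 2*F))/(F + Z))/5 = ((-5 + Z - 2*F)/(F + Z))/5 = (-5 + Z - 2*F)/(5*(F + Z)))
r = 80 (r = -8*(-10) = 80)
r - t(6, -7) = 80 - (-5 + 6 - 2*(-7))/(5*(-7 + 6)) = 80 - (-5 + 6 + 14)/(5*(-1)) = 80 - (-1)*15/5 = 80 - 1*(-3) = 80 + 3 = 83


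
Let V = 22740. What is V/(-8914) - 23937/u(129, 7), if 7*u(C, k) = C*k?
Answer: -36051313/191651 ≈ -188.11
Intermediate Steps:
u(C, k) = C*k/7 (u(C, k) = (C*k)/7 = C*k/7)
V/(-8914) - 23937/u(129, 7) = 22740/(-8914) - 23937/((⅐)*129*7) = 22740*(-1/8914) - 23937/129 = -11370/4457 - 23937*1/129 = -11370/4457 - 7979/43 = -36051313/191651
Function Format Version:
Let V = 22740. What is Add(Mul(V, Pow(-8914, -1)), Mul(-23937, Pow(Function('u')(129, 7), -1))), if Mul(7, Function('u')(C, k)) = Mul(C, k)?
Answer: Rational(-36051313, 191651) ≈ -188.11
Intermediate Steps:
Function('u')(C, k) = Mul(Rational(1, 7), C, k) (Function('u')(C, k) = Mul(Rational(1, 7), Mul(C, k)) = Mul(Rational(1, 7), C, k))
Add(Mul(V, Pow(-8914, -1)), Mul(-23937, Pow(Function('u')(129, 7), -1))) = Add(Mul(22740, Pow(-8914, -1)), Mul(-23937, Pow(Mul(Rational(1, 7), 129, 7), -1))) = Add(Mul(22740, Rational(-1, 8914)), Mul(-23937, Pow(129, -1))) = Add(Rational(-11370, 4457), Mul(-23937, Rational(1, 129))) = Add(Rational(-11370, 4457), Rational(-7979, 43)) = Rational(-36051313, 191651)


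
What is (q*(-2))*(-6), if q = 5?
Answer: 60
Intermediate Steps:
(q*(-2))*(-6) = (5*(-2))*(-6) = -10*(-6) = 60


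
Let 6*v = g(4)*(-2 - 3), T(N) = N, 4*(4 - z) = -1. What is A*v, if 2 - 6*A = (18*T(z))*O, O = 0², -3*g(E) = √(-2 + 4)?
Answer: 5*√2/54 ≈ 0.13095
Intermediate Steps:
z = 17/4 (z = 4 - ¼*(-1) = 4 + ¼ = 17/4 ≈ 4.2500)
g(E) = -√2/3 (g(E) = -√(-2 + 4)/3 = -√2/3)
O = 0
v = 5*√2/18 (v = ((-√2/3)*(-2 - 3))/6 = (-√2/3*(-5))/6 = (5*√2/3)/6 = 5*√2/18 ≈ 0.39284)
A = ⅓ (A = ⅓ - 18*(17/4)*0/6 = ⅓ - 51*0/4 = ⅓ - ⅙*0 = ⅓ + 0 = ⅓ ≈ 0.33333)
A*v = (5*√2/18)/3 = 5*√2/54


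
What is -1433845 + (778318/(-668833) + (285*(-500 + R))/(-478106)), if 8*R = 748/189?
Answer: -57771667155577934513/40291406857548 ≈ -1.4338e+6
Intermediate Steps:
R = 187/378 (R = (748/189)/8 = (748*(1/189))/8 = (⅛)*(748/189) = 187/378 ≈ 0.49471)
-1433845 + (778318/(-668833) + (285*(-500 + R))/(-478106)) = -1433845 + (778318/(-668833) + (285*(-500 + 187/378))/(-478106)) = -1433845 + (778318*(-1/668833) + (285*(-188813/378))*(-1/478106)) = -1433845 + (-778318/668833 - 17937235/126*(-1/478106)) = -1433845 + (-778318/668833 + 17937235/60241356) = -1433845 - 34889917022453/40291406857548 = -57771667155577934513/40291406857548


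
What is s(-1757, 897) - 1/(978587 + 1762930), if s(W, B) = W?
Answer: -4816845370/2741517 ≈ -1757.0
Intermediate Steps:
s(-1757, 897) - 1/(978587 + 1762930) = -1757 - 1/(978587 + 1762930) = -1757 - 1/2741517 = -4816845370/2741517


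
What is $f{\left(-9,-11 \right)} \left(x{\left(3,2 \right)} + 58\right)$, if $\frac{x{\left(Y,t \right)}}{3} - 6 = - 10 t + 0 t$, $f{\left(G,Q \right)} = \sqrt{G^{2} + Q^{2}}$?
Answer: $16 \sqrt{202} \approx 227.4$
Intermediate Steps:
$x{\left(Y,t \right)} = 18 - 30 t$ ($x{\left(Y,t \right)} = 18 + 3 \left(- 10 t + 0 t\right) = 18 + 3 \left(- 10 t + 0\right) = 18 + 3 \left(- 10 t\right) = 18 - 30 t$)
$f{\left(-9,-11 \right)} \left(x{\left(3,2 \right)} + 58\right) = \sqrt{\left(-9\right)^{2} + \left(-11\right)^{2}} \left(\left(18 - 60\right) + 58\right) = \sqrt{81 + 121} \left(\left(18 - 60\right) + 58\right) = \sqrt{202} \left(-42 + 58\right) = \sqrt{202} \cdot 16 = 16 \sqrt{202}$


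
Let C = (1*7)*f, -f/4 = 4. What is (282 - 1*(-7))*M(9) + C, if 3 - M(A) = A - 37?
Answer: 8847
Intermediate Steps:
f = -16 (f = -4*4 = -16)
C = -112 (C = (1*7)*(-16) = 7*(-16) = -112)
M(A) = 40 - A (M(A) = 3 - (A - 37) = 3 - (-37 + A) = 3 + (37 - A) = 40 - A)
(282 - 1*(-7))*M(9) + C = (282 - 1*(-7))*(40 - 1*9) - 112 = (282 + 7)*(40 - 9) - 112 = 289*31 - 112 = 8959 - 112 = 8847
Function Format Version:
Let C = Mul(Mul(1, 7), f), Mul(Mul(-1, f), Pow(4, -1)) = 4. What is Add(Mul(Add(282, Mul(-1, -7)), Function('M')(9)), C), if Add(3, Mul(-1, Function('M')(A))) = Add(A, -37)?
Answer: 8847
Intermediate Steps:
f = -16 (f = Mul(-4, 4) = -16)
C = -112 (C = Mul(Mul(1, 7), -16) = Mul(7, -16) = -112)
Function('M')(A) = Add(40, Mul(-1, A)) (Function('M')(A) = Add(3, Mul(-1, Add(A, -37))) = Add(3, Mul(-1, Add(-37, A))) = Add(3, Add(37, Mul(-1, A))) = Add(40, Mul(-1, A)))
Add(Mul(Add(282, Mul(-1, -7)), Function('M')(9)), C) = Add(Mul(Add(282, Mul(-1, -7)), Add(40, Mul(-1, 9))), -112) = Add(Mul(Add(282, 7), Add(40, -9)), -112) = Add(Mul(289, 31), -112) = Add(8959, -112) = 8847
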